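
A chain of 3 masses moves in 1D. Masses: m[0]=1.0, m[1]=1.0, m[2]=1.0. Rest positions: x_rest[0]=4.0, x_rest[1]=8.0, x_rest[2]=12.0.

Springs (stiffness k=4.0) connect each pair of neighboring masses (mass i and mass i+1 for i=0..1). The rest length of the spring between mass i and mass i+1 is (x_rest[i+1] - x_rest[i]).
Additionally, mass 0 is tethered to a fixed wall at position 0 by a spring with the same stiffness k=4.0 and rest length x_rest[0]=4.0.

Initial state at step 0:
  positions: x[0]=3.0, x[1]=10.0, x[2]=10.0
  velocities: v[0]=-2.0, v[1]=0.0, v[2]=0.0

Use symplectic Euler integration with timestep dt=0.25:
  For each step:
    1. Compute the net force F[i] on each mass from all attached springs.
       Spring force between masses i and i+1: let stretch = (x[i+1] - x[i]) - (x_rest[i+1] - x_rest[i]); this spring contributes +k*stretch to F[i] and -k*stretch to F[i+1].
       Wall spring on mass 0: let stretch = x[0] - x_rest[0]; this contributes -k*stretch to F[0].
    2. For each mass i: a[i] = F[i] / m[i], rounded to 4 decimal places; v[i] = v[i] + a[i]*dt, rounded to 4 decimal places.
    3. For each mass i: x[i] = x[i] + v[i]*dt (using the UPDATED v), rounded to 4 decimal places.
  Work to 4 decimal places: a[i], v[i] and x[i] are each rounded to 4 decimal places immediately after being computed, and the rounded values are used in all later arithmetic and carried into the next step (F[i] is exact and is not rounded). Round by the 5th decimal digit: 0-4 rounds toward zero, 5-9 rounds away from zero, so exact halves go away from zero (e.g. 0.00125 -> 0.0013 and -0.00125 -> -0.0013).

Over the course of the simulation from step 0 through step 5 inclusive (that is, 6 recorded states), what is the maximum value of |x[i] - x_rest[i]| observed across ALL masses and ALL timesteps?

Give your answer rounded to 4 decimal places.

Step 0: x=[3.0000 10.0000 10.0000] v=[-2.0000 0.0000 0.0000]
Step 1: x=[3.5000 8.2500 11.0000] v=[2.0000 -7.0000 4.0000]
Step 2: x=[4.3125 6.0000 12.3125] v=[3.2500 -9.0000 5.2500]
Step 3: x=[4.4688 4.9063 13.0469] v=[0.6250 -4.3750 2.9375]
Step 4: x=[3.6172 5.7383 12.7461] v=[-3.4063 3.3281 -1.2031]
Step 5: x=[2.3916 7.7920 11.6934] v=[-4.9024 8.2148 -4.2109]
Max displacement = 3.0937

Answer: 3.0937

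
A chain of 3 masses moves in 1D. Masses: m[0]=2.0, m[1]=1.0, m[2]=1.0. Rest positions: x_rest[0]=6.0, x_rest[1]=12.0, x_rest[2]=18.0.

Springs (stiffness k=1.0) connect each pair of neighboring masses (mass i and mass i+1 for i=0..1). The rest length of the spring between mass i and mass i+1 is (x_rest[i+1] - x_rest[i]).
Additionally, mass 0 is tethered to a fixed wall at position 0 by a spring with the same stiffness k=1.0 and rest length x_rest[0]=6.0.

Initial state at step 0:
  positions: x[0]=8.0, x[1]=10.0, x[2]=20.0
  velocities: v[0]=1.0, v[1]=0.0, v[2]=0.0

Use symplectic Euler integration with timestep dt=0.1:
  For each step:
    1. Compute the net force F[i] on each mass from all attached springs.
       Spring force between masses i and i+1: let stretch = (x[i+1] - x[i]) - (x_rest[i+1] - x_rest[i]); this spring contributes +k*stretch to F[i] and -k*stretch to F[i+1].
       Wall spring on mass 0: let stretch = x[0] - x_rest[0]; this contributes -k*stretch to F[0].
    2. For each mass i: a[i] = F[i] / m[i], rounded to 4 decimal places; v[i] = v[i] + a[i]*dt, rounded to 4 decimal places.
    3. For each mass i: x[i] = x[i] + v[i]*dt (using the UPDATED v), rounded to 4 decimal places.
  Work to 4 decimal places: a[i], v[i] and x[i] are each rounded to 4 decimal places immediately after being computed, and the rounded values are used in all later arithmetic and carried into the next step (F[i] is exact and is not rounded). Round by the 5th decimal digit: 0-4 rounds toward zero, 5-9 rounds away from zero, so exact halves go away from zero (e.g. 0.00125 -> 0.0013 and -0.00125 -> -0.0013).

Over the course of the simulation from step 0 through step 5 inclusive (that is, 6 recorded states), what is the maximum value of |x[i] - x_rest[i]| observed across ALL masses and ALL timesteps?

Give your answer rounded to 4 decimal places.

Answer: 2.1195

Derivation:
Step 0: x=[8.0000 10.0000 20.0000] v=[1.0000 0.0000 0.0000]
Step 1: x=[8.0700 10.0800 19.9600] v=[0.7000 0.8000 -0.4000]
Step 2: x=[8.1097 10.2387 19.8812] v=[0.3970 1.5870 -0.7880]
Step 3: x=[8.1195 10.4725 19.7660] v=[0.0980 2.3384 -1.1523]
Step 4: x=[8.1005 10.7758 19.6178] v=[-0.1903 3.0325 -1.4817]
Step 5: x=[8.0543 11.1407 19.4412] v=[-0.4616 3.6492 -1.7659]
Max displacement = 2.1195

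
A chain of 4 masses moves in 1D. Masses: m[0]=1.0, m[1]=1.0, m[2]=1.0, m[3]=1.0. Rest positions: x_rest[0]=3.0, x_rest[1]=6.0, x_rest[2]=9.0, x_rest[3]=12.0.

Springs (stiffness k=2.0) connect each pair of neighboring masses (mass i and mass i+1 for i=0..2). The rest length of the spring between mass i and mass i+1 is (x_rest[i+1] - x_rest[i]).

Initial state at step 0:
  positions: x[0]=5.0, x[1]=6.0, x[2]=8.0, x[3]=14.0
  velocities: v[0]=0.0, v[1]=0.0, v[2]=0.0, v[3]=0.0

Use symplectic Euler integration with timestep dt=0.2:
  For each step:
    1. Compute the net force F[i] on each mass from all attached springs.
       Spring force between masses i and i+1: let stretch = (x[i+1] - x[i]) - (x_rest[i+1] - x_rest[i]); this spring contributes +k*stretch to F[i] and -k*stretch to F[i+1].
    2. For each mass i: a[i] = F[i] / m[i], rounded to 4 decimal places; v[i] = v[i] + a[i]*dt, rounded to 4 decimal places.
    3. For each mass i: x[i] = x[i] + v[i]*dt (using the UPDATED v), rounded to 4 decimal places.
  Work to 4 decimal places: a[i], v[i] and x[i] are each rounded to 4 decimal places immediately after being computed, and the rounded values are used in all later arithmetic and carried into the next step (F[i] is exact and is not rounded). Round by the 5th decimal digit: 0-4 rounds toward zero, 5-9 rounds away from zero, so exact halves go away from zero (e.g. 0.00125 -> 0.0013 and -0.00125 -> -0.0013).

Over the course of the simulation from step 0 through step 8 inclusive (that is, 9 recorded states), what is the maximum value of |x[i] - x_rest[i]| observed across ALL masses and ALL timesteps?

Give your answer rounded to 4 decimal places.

Answer: 2.3208

Derivation:
Step 0: x=[5.0000 6.0000 8.0000 14.0000] v=[0.0000 0.0000 0.0000 0.0000]
Step 1: x=[4.8400 6.0800 8.3200 13.7600] v=[-0.8000 0.4000 1.6000 -1.2000]
Step 2: x=[4.5392 6.2400 8.8960 13.3248] v=[-1.5040 0.8000 2.8800 -2.1760]
Step 3: x=[4.1345 6.4764 9.6138 12.7753] v=[-2.0237 1.1821 3.5891 -2.7475]
Step 4: x=[3.6771 6.7765 10.3335 12.2129] v=[-2.2869 1.5003 3.5987 -2.8121]
Step 5: x=[3.2277 7.1132 10.9190 11.7401] v=[-2.2471 1.6833 2.9277 -2.3639]
Step 6: x=[2.8491 7.4435 11.2658 11.4416] v=[-1.8929 1.6514 1.7338 -1.4923]
Step 7: x=[2.5981 7.7120 11.3208 11.3691] v=[-1.2551 1.3426 0.2752 -0.3626]
Step 8: x=[2.5162 7.8601 11.0910 11.5327] v=[-0.4095 0.7406 -1.1490 0.8181]
Max displacement = 2.3208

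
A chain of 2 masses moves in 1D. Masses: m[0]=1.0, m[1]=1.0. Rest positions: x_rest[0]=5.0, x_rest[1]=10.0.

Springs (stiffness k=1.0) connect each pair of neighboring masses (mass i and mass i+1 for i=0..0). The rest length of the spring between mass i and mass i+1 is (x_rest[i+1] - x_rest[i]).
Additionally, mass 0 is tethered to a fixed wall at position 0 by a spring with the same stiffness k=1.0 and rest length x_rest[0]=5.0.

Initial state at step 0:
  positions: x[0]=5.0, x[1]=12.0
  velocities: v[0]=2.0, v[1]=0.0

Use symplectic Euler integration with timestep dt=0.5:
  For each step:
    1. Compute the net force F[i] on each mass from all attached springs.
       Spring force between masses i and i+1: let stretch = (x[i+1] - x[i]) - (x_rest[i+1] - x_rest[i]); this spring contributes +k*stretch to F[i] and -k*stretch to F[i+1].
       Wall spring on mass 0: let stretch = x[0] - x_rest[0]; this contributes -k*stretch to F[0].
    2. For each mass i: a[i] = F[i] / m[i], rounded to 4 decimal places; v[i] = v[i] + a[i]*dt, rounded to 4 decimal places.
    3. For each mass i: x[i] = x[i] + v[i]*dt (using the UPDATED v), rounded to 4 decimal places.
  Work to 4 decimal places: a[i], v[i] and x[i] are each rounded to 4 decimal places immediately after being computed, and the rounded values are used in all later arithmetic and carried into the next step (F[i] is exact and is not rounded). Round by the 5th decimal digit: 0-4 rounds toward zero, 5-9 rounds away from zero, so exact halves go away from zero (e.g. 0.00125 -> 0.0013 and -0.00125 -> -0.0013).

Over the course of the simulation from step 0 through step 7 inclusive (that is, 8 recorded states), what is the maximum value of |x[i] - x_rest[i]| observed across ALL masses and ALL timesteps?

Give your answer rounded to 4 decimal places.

Answer: 2.6875

Derivation:
Step 0: x=[5.0000 12.0000] v=[2.0000 0.0000]
Step 1: x=[6.5000 11.5000] v=[3.0000 -1.0000]
Step 2: x=[7.6250 11.0000] v=[2.2500 -1.0000]
Step 3: x=[7.6875 10.9063] v=[0.1250 -0.1875]
Step 4: x=[6.6328 11.2579] v=[-2.1094 0.7031]
Step 5: x=[5.0762 11.7032] v=[-3.1133 0.8906]
Step 6: x=[3.9073 11.7418] v=[-2.3379 0.0771]
Step 7: x=[3.7202 11.0717] v=[-0.3743 -1.3402]
Max displacement = 2.6875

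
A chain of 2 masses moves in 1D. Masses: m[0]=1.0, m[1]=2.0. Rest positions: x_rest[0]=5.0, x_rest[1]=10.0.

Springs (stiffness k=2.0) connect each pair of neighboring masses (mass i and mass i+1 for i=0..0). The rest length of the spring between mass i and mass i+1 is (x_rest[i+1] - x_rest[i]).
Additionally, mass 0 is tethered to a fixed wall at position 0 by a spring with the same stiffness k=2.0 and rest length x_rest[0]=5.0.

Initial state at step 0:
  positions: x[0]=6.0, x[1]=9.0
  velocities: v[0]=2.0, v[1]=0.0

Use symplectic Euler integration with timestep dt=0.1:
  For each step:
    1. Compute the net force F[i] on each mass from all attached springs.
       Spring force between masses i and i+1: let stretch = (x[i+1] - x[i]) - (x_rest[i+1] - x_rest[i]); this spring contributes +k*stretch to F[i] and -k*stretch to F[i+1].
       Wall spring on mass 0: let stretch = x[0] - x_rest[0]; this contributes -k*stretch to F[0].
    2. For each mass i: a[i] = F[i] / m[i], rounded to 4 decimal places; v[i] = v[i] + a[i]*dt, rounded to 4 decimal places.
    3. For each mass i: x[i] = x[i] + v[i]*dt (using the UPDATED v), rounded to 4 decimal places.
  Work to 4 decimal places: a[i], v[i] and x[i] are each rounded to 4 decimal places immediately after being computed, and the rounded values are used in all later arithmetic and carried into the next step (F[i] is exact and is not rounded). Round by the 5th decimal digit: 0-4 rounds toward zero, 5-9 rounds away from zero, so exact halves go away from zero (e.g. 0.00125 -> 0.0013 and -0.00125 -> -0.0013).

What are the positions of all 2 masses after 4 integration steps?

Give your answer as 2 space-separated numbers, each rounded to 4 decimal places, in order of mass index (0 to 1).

Step 0: x=[6.0000 9.0000] v=[2.0000 0.0000]
Step 1: x=[6.1400 9.0200] v=[1.4000 0.2000]
Step 2: x=[6.2148 9.0612] v=[0.7480 0.4120]
Step 3: x=[6.2222 9.1239] v=[0.0743 0.6274]
Step 4: x=[6.1632 9.2076] v=[-0.5898 0.8372]

Answer: 6.1632 9.2076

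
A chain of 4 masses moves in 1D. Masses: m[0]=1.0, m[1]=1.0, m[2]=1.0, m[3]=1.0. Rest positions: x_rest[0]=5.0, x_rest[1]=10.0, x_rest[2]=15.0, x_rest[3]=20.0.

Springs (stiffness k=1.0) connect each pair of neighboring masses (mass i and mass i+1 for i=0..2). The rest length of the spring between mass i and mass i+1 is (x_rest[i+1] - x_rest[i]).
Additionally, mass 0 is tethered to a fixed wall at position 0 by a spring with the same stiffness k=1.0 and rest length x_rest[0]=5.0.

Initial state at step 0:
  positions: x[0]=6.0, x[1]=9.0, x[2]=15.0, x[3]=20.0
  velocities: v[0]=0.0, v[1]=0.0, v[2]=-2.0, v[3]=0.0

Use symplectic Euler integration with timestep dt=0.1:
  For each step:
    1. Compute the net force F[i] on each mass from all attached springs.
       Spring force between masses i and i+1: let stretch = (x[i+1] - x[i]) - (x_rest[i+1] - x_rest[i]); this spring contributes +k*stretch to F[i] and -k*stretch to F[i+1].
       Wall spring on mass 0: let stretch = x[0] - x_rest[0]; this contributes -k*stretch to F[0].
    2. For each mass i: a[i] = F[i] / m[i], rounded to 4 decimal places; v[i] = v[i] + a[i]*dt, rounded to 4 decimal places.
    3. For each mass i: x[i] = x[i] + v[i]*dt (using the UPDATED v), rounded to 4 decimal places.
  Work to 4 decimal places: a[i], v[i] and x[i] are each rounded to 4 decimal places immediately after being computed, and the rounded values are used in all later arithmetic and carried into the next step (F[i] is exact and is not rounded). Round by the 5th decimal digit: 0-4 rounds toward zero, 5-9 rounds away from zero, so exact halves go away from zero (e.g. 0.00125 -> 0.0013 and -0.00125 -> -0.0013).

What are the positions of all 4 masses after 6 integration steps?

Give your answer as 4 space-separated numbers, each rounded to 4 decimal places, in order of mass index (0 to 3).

Step 0: x=[6.0000 9.0000 15.0000 20.0000] v=[0.0000 0.0000 -2.0000 0.0000]
Step 1: x=[5.9700 9.0300 14.7900 20.0000] v=[-0.3000 0.3000 -2.1000 0.0000]
Step 2: x=[5.9109 9.0870 14.5745 19.9979] v=[-0.5910 0.5700 -2.1550 -0.0210]
Step 3: x=[5.8245 9.1671 14.3584 19.9916] v=[-0.8645 0.8011 -2.1614 -0.0633]
Step 4: x=[5.7132 9.2657 14.1467 19.9789] v=[-1.1127 0.9860 -2.1172 -0.1266]
Step 5: x=[5.5803 9.3776 13.9445 19.9579] v=[-1.3288 1.1189 -2.0221 -0.2098]
Step 6: x=[5.4296 9.4972 13.7568 19.9268] v=[-1.5071 1.1959 -1.8775 -0.3111]

Answer: 5.4296 9.4972 13.7568 19.9268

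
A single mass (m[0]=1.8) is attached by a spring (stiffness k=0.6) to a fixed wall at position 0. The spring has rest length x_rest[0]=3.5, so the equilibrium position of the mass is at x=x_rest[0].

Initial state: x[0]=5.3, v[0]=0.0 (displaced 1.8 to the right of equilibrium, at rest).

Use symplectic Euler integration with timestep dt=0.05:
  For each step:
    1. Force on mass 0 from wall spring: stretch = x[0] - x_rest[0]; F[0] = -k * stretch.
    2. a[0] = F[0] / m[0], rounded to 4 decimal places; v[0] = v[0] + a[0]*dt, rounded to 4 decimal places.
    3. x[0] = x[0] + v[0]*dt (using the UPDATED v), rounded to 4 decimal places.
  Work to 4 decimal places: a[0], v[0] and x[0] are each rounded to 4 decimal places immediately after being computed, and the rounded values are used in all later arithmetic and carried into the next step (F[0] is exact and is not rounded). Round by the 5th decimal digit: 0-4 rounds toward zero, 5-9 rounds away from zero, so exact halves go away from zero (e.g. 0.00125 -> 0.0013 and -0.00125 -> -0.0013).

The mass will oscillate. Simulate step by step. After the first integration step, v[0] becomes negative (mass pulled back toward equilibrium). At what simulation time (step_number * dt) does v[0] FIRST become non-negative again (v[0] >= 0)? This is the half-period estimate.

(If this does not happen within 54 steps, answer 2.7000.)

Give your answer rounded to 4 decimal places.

Answer: 2.7000

Derivation:
Step 0: x=[5.3000] v=[0.0000]
Step 1: x=[5.2985] v=[-0.0300]
Step 2: x=[5.2955] v=[-0.0600]
Step 3: x=[5.2910] v=[-0.0899]
Step 4: x=[5.2850] v=[-0.1198]
Step 5: x=[5.2775] v=[-0.1496]
Step 6: x=[5.2685] v=[-0.1792]
Step 7: x=[5.2581] v=[-0.2087]
Step 8: x=[5.2462] v=[-0.2380]
Step 9: x=[5.2328] v=[-0.2671]
Step 10: x=[5.2180] v=[-0.2960]
Step 11: x=[5.2018] v=[-0.3246]
Step 12: x=[5.1842] v=[-0.3530]
Step 13: x=[5.1651] v=[-0.3811]
Step 14: x=[5.1447] v=[-0.4089]
Step 15: x=[5.1229] v=[-0.4363]
Step 16: x=[5.0997] v=[-0.4634]
Step 17: x=[5.0752] v=[-0.4901]
Step 18: x=[5.0494] v=[-0.5164]
Step 19: x=[5.0223] v=[-0.5422]
Step 20: x=[4.9939] v=[-0.5676]
Step 21: x=[4.9643] v=[-0.5925]
Step 22: x=[4.9335] v=[-0.6169]
Step 23: x=[4.9015] v=[-0.6408]
Step 24: x=[4.8683] v=[-0.6642]
Step 25: x=[4.8340] v=[-0.6870]
Step 26: x=[4.7985] v=[-0.7092]
Step 27: x=[4.7620] v=[-0.7308]
Step 28: x=[4.7244] v=[-0.7518]
Step 29: x=[4.6858] v=[-0.7722]
Step 30: x=[4.6462] v=[-0.7920]
Step 31: x=[4.6056] v=[-0.8111]
Step 32: x=[4.5641] v=[-0.8295]
Step 33: x=[4.5217] v=[-0.8472]
Step 34: x=[4.4785] v=[-0.8642]
Step 35: x=[4.4345] v=[-0.8805]
Step 36: x=[4.3897] v=[-0.8961]
Step 37: x=[4.3442] v=[-0.9109]
Step 38: x=[4.2980] v=[-0.9250]
Step 39: x=[4.2511] v=[-0.9383]
Step 40: x=[4.2036] v=[-0.9508]
Step 41: x=[4.1555] v=[-0.9625]
Step 42: x=[4.1068] v=[-0.9734]
Step 43: x=[4.0576] v=[-0.9835]
Step 44: x=[4.0080] v=[-0.9928]
Step 45: x=[3.9579] v=[-1.0013]
Step 46: x=[3.9075] v=[-1.0089]
Step 47: x=[3.8567] v=[-1.0157]
Step 48: x=[3.8056] v=[-1.0216]
Step 49: x=[3.7543] v=[-1.0267]
Step 50: x=[3.7028] v=[-1.0309]
Step 51: x=[3.6511] v=[-1.0343]
Step 52: x=[3.5993] v=[-1.0368]
Step 53: x=[3.5474] v=[-1.0385]
Step 54: x=[3.4954] v=[-1.0393]
v[0] did not become non-negative within 54 steps; using fallback time=2.7000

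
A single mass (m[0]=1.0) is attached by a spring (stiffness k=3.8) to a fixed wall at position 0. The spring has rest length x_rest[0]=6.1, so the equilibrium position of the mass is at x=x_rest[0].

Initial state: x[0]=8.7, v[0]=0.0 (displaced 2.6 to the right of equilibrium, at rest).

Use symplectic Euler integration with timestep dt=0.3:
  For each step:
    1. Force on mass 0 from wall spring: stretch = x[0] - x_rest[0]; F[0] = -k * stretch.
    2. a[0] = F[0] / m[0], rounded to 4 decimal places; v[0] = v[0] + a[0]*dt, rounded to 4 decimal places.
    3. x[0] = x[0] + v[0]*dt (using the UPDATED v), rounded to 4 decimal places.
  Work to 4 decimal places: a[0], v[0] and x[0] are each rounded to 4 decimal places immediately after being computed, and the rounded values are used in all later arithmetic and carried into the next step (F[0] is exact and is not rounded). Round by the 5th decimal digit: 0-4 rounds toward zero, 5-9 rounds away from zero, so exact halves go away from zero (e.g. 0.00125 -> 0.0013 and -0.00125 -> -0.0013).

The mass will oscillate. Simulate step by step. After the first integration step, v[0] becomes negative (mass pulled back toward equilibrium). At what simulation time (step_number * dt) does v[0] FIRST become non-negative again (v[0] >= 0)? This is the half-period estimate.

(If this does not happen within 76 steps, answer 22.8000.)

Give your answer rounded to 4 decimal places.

Step 0: x=[8.7000] v=[0.0000]
Step 1: x=[7.8108] v=[-2.9640]
Step 2: x=[6.3365] v=[-4.9143]
Step 3: x=[4.7813] v=[-5.1839]
Step 4: x=[3.6771] v=[-3.6806]
Step 5: x=[3.4016] v=[-0.9185]
Step 6: x=[4.0489] v=[2.1577]
First v>=0 after going negative at step 6, time=1.8000

Answer: 1.8000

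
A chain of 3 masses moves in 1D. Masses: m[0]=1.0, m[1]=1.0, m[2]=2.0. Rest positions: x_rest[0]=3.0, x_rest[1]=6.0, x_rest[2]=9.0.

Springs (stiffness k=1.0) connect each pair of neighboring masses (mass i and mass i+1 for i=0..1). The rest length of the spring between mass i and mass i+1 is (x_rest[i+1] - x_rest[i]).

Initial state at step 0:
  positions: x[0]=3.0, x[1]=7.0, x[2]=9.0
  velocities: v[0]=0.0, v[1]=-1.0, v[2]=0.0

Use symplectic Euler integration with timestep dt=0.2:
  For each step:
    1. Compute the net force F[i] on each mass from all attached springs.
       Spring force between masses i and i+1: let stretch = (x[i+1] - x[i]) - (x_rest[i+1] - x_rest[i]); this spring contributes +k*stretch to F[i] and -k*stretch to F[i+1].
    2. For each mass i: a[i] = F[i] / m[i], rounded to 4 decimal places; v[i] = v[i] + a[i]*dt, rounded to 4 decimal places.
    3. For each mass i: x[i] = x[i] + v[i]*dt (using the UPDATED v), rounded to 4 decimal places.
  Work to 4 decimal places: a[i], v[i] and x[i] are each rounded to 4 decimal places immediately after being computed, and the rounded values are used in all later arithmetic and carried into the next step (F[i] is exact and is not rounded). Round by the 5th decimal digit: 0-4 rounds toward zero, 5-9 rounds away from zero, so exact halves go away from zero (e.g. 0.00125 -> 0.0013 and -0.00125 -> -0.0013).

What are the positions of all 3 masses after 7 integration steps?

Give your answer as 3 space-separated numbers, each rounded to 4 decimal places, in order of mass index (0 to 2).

Step 0: x=[3.0000 7.0000 9.0000] v=[0.0000 -1.0000 0.0000]
Step 1: x=[3.0400 6.7200 9.0200] v=[0.2000 -1.4000 0.1000]
Step 2: x=[3.1072 6.3848 9.0540] v=[0.3360 -1.6760 0.1700]
Step 3: x=[3.1855 6.0253 9.0946] v=[0.3915 -1.7977 0.2031]
Step 4: x=[3.2574 5.6749 9.1338] v=[0.3595 -1.7518 0.1962]
Step 5: x=[3.3060 5.3662 9.1639] v=[0.2430 -1.5435 0.1503]
Step 6: x=[3.3170 5.1270 9.1780] v=[0.0550 -1.1960 0.0705]
Step 7: x=[3.2804 4.9774 9.1711] v=[-0.1830 -0.7478 -0.0346]

Answer: 3.2804 4.9774 9.1711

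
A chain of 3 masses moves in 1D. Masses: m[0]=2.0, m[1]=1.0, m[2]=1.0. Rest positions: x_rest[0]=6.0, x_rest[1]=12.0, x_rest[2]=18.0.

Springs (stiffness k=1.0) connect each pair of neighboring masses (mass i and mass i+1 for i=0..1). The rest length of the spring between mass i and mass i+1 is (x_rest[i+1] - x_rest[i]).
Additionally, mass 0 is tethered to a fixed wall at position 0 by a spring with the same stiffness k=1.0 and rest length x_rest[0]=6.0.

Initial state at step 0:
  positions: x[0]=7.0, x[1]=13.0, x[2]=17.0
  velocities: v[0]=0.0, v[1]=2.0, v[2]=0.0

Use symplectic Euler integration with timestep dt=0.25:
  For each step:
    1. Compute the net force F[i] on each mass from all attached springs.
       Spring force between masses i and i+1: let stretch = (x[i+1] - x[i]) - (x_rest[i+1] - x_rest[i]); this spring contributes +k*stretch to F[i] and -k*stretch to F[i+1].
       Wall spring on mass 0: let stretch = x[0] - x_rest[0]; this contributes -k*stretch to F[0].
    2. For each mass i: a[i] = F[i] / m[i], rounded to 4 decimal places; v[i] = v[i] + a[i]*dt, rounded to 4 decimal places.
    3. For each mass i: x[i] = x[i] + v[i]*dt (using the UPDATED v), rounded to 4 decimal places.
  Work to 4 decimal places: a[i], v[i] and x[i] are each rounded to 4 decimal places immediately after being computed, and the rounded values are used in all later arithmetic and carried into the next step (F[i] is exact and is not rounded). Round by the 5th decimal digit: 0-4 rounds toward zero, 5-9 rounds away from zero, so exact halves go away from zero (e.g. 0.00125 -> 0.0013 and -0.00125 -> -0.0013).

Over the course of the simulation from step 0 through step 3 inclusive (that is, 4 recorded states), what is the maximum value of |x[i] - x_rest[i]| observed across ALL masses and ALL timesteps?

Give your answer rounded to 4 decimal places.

Answer: 1.6144

Derivation:
Step 0: x=[7.0000 13.0000 17.0000] v=[0.0000 2.0000 0.0000]
Step 1: x=[6.9688 13.3750 17.1250] v=[-0.1250 1.5000 0.5000]
Step 2: x=[6.9200 13.5840 17.3906] v=[-0.1953 0.8360 1.0625]
Step 3: x=[6.8632 13.6144 17.7933] v=[-0.2273 0.1217 1.6109]
Max displacement = 1.6144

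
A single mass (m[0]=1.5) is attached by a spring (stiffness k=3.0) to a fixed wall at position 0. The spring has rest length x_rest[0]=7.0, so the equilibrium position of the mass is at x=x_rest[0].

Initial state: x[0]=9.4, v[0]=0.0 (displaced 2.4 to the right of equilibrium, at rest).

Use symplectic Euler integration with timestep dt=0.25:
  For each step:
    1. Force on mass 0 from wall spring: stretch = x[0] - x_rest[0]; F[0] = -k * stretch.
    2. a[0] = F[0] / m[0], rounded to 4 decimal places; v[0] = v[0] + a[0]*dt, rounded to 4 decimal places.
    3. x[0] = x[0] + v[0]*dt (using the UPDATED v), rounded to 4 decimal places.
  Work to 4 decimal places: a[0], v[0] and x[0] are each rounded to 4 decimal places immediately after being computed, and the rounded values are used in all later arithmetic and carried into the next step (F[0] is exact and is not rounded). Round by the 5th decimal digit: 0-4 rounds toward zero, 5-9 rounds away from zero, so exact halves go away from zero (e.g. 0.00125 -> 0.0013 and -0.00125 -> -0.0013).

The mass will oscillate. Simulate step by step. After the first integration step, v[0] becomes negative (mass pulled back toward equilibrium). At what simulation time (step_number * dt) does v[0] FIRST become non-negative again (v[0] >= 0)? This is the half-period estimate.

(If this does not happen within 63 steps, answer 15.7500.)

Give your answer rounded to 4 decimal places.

Step 0: x=[9.4000] v=[0.0000]
Step 1: x=[9.1000] v=[-1.2000]
Step 2: x=[8.5375] v=[-2.2500]
Step 3: x=[7.7828] v=[-3.0188]
Step 4: x=[6.9303] v=[-3.4102]
Step 5: x=[6.0865] v=[-3.3754]
Step 6: x=[5.3568] v=[-2.9187]
Step 7: x=[4.8325] v=[-2.0971]
Step 8: x=[4.5792] v=[-1.0134]
Step 9: x=[4.6285] v=[0.1970]
First v>=0 after going negative at step 9, time=2.2500

Answer: 2.2500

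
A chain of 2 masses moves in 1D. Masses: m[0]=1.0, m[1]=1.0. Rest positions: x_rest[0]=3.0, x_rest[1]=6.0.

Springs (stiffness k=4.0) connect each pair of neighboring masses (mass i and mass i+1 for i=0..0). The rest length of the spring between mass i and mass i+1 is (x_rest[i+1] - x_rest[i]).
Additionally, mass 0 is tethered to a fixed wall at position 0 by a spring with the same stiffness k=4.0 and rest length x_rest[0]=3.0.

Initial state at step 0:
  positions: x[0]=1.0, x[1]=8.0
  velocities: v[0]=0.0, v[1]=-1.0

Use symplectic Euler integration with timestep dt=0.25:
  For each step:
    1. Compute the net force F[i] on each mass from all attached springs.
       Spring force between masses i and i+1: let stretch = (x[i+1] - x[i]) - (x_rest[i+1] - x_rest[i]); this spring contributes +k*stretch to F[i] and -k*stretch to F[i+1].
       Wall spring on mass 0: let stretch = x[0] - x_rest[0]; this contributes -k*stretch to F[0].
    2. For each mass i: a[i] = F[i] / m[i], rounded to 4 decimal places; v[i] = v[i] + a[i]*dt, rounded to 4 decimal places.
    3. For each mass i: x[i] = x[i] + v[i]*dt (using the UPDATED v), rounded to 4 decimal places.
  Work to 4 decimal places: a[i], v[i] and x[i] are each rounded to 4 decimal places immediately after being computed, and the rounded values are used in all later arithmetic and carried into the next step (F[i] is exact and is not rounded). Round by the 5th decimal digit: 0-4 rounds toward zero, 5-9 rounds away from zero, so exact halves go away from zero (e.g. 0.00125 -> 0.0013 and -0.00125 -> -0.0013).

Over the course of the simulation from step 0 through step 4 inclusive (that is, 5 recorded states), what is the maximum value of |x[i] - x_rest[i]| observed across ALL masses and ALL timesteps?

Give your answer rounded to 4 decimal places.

Step 0: x=[1.0000 8.0000] v=[0.0000 -1.0000]
Step 1: x=[2.5000 6.7500] v=[6.0000 -5.0000]
Step 2: x=[4.4375 5.1875] v=[7.7500 -6.2500]
Step 3: x=[5.4531 4.1875] v=[4.0625 -4.0000]
Step 4: x=[4.7891 4.2539] v=[-2.6562 0.2656]
Max displacement = 2.4531

Answer: 2.4531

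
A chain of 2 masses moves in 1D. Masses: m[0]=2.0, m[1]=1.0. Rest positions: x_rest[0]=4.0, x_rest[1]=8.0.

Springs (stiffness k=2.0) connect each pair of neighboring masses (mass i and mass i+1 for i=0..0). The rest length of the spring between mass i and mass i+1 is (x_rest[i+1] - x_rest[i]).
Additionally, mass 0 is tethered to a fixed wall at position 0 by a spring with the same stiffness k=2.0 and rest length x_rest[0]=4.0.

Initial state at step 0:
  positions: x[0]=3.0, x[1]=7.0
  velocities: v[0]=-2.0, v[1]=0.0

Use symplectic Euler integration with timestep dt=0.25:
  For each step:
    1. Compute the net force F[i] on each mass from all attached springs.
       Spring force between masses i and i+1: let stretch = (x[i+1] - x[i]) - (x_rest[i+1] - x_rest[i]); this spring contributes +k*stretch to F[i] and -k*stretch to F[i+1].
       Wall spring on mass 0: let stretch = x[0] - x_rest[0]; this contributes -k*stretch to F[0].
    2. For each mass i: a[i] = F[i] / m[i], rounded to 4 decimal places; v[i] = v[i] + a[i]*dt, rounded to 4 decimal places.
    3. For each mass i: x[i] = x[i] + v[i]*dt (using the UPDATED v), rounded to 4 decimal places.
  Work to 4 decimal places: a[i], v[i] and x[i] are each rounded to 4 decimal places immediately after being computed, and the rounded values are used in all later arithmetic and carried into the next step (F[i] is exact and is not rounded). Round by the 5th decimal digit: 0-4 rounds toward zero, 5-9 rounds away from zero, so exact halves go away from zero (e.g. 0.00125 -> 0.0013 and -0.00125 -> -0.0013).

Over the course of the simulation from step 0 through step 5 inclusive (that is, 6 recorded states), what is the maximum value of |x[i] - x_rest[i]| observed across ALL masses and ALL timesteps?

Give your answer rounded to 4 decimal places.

Step 0: x=[3.0000 7.0000] v=[-2.0000 0.0000]
Step 1: x=[2.5625 7.0000] v=[-1.7500 0.0000]
Step 2: x=[2.2422 6.9453] v=[-1.2813 -0.2188]
Step 3: x=[2.0757 6.8027] v=[-0.6661 -0.5704]
Step 4: x=[2.0749 6.5692] v=[-0.0033 -0.9339]
Step 5: x=[2.2253 6.2739] v=[0.6016 -1.1811]
Max displacement = 1.9251

Answer: 1.9251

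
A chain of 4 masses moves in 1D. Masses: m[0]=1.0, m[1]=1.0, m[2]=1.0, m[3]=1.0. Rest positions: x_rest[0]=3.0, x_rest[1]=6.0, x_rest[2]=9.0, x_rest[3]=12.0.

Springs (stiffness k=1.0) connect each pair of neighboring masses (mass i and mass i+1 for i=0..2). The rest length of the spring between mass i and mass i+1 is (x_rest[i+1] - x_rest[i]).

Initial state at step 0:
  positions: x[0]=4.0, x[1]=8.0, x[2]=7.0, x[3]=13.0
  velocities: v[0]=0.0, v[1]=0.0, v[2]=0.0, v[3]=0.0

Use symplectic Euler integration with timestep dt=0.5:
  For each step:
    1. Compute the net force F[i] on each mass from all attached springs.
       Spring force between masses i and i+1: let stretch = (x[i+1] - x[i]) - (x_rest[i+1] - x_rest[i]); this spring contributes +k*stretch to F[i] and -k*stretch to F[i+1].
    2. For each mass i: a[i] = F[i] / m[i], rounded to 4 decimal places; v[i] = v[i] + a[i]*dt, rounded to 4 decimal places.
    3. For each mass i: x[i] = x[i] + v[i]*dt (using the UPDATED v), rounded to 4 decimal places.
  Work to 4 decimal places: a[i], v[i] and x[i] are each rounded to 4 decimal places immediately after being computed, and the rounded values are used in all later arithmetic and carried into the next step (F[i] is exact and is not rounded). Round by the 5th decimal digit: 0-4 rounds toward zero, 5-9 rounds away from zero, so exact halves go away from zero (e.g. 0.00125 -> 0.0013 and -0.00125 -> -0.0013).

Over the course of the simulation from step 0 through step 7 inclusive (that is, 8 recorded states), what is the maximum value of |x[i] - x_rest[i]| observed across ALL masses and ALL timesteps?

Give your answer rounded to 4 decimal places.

Step 0: x=[4.0000 8.0000 7.0000 13.0000] v=[0.0000 0.0000 0.0000 0.0000]
Step 1: x=[4.2500 6.7500 8.7500 12.2500] v=[0.5000 -2.5000 3.5000 -1.5000]
Step 2: x=[4.3750 5.3750 10.8750 11.3750] v=[0.2500 -2.7500 4.2500 -1.7500]
Step 3: x=[4.0000 5.1250 11.7500 11.1250] v=[-0.7500 -0.5000 1.7500 -0.5000]
Step 4: x=[3.1563 6.2500 10.8125 11.7813] v=[-1.6875 2.2500 -1.8750 1.3125]
Step 5: x=[2.3360 7.7422 8.9766 12.9454] v=[-1.6407 2.9844 -3.6719 2.3281]
Step 6: x=[2.1172 8.1915 7.8243 13.8673] v=[-0.4376 0.8985 -2.3047 1.8437]
Step 7: x=[2.6670 7.0304 8.2745 14.0284] v=[1.0996 -2.3223 0.9004 0.3222]
Max displacement = 2.7500

Answer: 2.7500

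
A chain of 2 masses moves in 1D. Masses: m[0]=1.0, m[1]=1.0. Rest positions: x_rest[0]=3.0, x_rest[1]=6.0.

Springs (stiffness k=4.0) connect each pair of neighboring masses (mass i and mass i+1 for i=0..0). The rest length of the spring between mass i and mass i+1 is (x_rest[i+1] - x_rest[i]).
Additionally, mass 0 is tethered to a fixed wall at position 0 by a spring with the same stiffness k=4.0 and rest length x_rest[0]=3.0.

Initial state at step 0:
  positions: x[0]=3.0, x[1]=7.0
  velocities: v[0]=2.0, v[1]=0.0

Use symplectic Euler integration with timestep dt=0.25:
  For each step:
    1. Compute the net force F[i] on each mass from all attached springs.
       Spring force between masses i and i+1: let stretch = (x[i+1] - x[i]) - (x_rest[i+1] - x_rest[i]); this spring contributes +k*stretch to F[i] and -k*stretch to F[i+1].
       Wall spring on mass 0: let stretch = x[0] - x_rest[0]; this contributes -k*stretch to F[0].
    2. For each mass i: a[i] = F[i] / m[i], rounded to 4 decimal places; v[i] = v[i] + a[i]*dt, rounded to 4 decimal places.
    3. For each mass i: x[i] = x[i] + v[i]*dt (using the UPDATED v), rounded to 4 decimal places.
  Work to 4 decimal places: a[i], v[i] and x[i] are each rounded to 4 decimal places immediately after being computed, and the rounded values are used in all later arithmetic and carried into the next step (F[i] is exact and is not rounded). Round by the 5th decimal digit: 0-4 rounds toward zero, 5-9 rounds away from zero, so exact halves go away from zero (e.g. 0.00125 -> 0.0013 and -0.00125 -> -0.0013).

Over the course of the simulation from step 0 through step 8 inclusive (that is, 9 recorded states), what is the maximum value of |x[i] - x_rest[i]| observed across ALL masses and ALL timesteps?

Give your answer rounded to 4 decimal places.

Answer: 1.3438

Derivation:
Step 0: x=[3.0000 7.0000] v=[2.0000 0.0000]
Step 1: x=[3.7500 6.7500] v=[3.0000 -1.0000]
Step 2: x=[4.3125 6.5000] v=[2.2500 -1.0000]
Step 3: x=[4.3438 6.4531] v=[0.1250 -0.1875]
Step 4: x=[3.8164 6.6289] v=[-2.1095 0.7032]
Step 5: x=[3.0381 6.8516] v=[-3.1134 0.8907]
Step 6: x=[2.4536 6.8709] v=[-2.3380 0.0772]
Step 7: x=[2.3600 6.5359] v=[-0.3743 -1.3401]
Step 8: x=[2.7204 5.9069] v=[1.4416 -2.5160]
Max displacement = 1.3438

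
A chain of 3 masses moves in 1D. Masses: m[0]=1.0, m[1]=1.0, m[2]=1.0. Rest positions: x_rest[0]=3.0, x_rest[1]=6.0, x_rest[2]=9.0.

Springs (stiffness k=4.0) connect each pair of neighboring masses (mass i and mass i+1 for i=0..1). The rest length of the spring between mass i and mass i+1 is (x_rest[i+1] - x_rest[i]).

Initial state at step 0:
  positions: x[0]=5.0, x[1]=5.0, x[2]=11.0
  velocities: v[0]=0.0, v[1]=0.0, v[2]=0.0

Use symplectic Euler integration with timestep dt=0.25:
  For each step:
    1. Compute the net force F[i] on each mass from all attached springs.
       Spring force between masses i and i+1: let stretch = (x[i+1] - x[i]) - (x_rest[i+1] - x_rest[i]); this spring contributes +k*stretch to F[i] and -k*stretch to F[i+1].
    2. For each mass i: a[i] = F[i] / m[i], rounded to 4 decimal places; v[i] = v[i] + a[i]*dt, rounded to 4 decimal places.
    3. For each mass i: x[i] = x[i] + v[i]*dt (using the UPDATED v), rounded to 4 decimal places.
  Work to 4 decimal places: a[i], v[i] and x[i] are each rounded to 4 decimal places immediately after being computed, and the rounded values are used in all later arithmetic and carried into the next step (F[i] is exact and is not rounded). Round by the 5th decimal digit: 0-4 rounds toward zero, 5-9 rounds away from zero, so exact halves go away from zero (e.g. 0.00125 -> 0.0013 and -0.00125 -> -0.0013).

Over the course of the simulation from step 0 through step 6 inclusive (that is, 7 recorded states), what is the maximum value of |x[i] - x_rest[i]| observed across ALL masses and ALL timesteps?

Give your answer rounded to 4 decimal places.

Step 0: x=[5.0000 5.0000 11.0000] v=[0.0000 0.0000 0.0000]
Step 1: x=[4.2500 6.5000 10.2500] v=[-3.0000 6.0000 -3.0000]
Step 2: x=[3.3125 8.3750 9.3125] v=[-3.7500 7.5000 -3.7500]
Step 3: x=[2.8906 9.2188 8.8906] v=[-1.6875 3.3750 -1.6875]
Step 4: x=[3.3008 8.3985 9.3008] v=[1.6407 -3.2814 1.6407]
Step 5: x=[4.2354 6.5293 10.2354] v=[3.7384 -7.4768 3.7384]
Step 6: x=[4.9935 5.0132 10.9935] v=[3.0323 -6.0646 3.0323]
Max displacement = 3.2188

Answer: 3.2188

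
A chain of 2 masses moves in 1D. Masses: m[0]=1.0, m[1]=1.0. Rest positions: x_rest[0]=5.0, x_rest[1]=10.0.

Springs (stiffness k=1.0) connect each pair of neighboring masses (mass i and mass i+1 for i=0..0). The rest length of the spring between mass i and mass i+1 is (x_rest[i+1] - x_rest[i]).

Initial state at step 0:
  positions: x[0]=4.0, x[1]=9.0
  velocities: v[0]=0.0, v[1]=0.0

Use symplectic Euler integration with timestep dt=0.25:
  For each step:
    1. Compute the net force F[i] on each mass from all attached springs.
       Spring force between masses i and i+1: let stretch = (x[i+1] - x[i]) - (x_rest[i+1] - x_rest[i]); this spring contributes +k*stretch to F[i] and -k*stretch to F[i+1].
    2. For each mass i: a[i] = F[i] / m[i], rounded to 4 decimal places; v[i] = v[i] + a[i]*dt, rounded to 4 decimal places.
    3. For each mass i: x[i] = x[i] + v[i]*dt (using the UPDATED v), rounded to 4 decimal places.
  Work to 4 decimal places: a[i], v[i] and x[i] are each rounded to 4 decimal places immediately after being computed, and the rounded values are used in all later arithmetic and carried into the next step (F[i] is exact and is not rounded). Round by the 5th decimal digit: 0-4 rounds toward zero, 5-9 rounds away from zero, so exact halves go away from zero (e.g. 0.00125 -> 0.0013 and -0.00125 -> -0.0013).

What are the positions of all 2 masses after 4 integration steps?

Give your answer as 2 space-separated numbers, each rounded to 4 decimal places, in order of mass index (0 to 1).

Step 0: x=[4.0000 9.0000] v=[0.0000 0.0000]
Step 1: x=[4.0000 9.0000] v=[0.0000 0.0000]
Step 2: x=[4.0000 9.0000] v=[0.0000 0.0000]
Step 3: x=[4.0000 9.0000] v=[0.0000 0.0000]
Step 4: x=[4.0000 9.0000] v=[0.0000 0.0000]

Answer: 4.0000 9.0000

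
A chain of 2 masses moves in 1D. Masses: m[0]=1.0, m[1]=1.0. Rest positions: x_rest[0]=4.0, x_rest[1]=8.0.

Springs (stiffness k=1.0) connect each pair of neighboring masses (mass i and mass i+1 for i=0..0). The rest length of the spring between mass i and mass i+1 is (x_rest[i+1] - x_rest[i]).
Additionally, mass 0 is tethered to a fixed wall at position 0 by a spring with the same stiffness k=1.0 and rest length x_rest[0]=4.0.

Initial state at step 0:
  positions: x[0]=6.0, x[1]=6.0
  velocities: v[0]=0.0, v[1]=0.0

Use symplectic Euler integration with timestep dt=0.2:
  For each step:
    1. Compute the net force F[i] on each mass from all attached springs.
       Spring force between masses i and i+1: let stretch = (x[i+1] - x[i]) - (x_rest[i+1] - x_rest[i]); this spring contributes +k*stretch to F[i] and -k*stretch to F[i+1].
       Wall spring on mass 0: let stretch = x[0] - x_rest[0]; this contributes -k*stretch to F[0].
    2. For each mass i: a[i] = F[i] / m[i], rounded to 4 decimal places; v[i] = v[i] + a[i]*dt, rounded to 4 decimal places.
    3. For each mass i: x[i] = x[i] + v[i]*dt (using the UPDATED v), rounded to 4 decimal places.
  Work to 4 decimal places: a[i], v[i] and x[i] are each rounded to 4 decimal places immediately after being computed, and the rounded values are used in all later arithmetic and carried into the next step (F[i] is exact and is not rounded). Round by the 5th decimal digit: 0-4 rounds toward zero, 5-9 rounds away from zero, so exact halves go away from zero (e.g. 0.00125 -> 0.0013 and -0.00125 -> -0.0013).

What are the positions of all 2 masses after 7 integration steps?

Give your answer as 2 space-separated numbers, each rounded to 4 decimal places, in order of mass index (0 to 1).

Step 0: x=[6.0000 6.0000] v=[0.0000 0.0000]
Step 1: x=[5.7600 6.1600] v=[-1.2000 0.8000]
Step 2: x=[5.3056 6.4640] v=[-2.2720 1.5200]
Step 3: x=[4.6853 6.8817] v=[-3.1014 2.0883]
Step 4: x=[3.9655 7.3715] v=[-3.5992 2.4490]
Step 5: x=[3.2233 7.8851] v=[-3.7111 2.5678]
Step 6: x=[2.5386 8.3722] v=[-3.4234 2.4354]
Step 7: x=[1.9857 8.7859] v=[-2.7644 2.0687]

Answer: 1.9857 8.7859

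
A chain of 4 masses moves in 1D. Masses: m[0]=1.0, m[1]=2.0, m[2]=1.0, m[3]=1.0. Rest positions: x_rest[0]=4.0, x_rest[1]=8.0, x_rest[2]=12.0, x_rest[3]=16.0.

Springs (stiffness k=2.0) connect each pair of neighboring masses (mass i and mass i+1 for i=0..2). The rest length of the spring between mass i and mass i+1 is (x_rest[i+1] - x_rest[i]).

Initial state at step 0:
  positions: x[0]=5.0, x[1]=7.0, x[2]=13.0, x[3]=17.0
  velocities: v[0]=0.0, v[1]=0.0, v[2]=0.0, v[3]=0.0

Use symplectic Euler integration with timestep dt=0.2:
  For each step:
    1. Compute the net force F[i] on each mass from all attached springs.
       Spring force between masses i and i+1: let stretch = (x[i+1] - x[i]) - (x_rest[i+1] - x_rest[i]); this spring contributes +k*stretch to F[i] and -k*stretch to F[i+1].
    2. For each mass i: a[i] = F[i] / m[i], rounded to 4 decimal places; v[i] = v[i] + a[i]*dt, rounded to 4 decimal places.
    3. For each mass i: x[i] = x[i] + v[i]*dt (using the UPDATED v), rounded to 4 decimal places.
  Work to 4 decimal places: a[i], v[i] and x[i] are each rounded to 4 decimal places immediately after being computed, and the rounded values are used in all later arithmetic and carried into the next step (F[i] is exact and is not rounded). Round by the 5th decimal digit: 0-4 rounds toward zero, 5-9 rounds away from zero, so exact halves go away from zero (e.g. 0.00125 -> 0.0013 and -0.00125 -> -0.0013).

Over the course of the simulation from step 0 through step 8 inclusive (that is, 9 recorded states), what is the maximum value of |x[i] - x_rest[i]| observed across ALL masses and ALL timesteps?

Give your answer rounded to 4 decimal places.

Answer: 1.1166

Derivation:
Step 0: x=[5.0000 7.0000 13.0000 17.0000] v=[0.0000 0.0000 0.0000 0.0000]
Step 1: x=[4.8400 7.1600 12.8400 17.0000] v=[-0.8000 0.8000 -0.8000 0.0000]
Step 2: x=[4.5456 7.4544 12.5584 16.9872] v=[-1.4720 1.4720 -1.4080 -0.0640]
Step 3: x=[4.1639 7.8366 12.2228 16.9401] v=[-1.9085 1.9110 -1.6781 -0.2355]
Step 4: x=[3.7560 8.2473 11.9137 16.8356] v=[-2.0394 2.0537 -1.5457 -0.5224]
Step 5: x=[3.3874 8.6250 11.7050 16.6574] v=[-1.8429 1.8887 -1.0435 -0.8912]
Step 6: x=[3.1178 8.9164 11.6461 16.4030] v=[-1.3479 1.4572 -0.2945 -1.2722]
Step 7: x=[2.9921 9.0851 11.7494 16.0880] v=[-0.6285 0.8434 0.5164 -1.5750]
Step 8: x=[3.0338 9.1166 11.9866 15.7459] v=[0.2087 0.1577 1.1861 -1.7104]
Max displacement = 1.1166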